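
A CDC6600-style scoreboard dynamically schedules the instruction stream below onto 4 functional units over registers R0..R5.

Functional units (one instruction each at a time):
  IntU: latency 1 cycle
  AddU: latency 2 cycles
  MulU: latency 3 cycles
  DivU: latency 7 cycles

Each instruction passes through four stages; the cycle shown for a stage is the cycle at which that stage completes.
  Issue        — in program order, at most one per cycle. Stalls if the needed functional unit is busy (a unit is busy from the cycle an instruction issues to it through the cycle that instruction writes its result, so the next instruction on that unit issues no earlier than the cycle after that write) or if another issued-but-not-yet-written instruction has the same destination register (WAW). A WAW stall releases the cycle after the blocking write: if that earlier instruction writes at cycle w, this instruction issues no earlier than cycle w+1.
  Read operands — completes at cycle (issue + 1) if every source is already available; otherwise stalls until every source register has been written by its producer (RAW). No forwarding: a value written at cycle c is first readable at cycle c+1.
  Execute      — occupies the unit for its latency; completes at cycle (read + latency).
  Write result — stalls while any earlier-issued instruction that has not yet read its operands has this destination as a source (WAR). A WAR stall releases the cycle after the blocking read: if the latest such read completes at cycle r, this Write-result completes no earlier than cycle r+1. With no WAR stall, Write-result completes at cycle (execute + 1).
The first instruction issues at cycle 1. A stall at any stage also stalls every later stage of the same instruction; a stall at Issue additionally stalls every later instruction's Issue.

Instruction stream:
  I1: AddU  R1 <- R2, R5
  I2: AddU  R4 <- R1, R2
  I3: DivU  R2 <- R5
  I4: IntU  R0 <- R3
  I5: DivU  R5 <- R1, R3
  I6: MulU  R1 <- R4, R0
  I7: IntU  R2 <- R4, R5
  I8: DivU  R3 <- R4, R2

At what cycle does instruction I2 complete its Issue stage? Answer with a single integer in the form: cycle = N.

cycle = 6

I1 -> (1, 2, 4, 5)
I2 -> (6, 7, 9, 10)  // struct: AddU busy until I1 writes@5
I3 -> (7, 8, 15, 16)
I4 -> (8, 9, 10, 11)
I5 -> (17, 18, 25, 26)  // struct: DivU busy until I3 writes@16
I6 -> (18, 19, 22, 23)
I7 -> (19, 27, 28, 29)  // RAW R5: wait I5 write@26
I8 -> (27, 30, 37, 38)  // struct: DivU busy until I5 writes@26, RAW R2: wait I7 write@29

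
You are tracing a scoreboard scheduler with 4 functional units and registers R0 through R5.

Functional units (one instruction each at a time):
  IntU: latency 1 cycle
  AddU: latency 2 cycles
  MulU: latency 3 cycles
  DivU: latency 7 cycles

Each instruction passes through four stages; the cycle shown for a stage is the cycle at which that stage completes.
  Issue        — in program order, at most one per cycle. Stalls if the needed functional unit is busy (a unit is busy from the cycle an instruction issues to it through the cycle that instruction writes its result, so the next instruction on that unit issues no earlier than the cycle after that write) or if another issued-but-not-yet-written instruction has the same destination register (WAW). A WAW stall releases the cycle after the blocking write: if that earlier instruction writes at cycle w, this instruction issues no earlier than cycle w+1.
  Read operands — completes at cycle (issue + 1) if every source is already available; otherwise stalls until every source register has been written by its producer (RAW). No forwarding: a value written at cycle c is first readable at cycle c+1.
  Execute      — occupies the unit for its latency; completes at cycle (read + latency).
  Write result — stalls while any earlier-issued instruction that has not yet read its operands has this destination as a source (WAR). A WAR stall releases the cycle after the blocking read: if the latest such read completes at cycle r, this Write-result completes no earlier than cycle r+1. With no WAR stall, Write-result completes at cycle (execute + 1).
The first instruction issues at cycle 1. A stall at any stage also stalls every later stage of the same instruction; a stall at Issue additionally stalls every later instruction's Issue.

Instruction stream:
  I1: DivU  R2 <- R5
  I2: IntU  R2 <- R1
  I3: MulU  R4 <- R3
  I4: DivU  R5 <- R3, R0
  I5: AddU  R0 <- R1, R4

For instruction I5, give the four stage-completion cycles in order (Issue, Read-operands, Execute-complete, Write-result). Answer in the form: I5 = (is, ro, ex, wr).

[1] issue I1 (DivU)
[2] I1 read-ops
[9] I1 finished on DivU
[10] I1→R2
[11] issue I2 (IntU)
[12] I2 read-ops | issue I3 (MulU)
[13] I2 finished on IntU | I3 read-ops | issue I4 (DivU)
[14] I2→R2 | I4 read-ops | issue I5 (AddU)
[16] I3 finished on MulU
[17] I3→R4
[18] I5 read-ops
[20] I5 finished on AddU
[21] I4 finished on DivU | I5→R0
[22] I4→R5

I5 = (14, 18, 20, 21)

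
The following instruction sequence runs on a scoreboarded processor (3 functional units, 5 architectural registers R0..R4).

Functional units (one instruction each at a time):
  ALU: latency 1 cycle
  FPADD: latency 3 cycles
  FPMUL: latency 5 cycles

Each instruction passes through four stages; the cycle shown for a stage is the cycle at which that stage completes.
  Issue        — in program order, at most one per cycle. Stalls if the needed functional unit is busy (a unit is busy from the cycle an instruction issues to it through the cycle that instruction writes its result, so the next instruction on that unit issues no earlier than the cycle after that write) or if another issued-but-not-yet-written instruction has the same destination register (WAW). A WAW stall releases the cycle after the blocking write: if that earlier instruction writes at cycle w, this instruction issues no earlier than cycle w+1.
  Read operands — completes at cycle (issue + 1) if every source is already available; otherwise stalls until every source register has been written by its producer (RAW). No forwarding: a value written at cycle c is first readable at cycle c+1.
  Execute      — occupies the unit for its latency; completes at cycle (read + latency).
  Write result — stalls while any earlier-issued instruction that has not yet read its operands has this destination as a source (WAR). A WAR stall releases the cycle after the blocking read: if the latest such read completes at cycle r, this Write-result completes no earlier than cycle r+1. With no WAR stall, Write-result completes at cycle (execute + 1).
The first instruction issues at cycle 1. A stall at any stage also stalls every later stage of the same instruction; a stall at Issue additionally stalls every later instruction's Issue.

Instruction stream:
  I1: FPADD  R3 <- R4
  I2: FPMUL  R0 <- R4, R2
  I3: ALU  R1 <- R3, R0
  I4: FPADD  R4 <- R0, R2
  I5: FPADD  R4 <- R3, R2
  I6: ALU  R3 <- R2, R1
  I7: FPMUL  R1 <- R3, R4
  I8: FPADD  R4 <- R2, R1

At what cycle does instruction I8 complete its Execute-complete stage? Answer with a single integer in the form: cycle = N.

c1: I1→FPADD
c2: I1 RO, I2→FPMUL
c3: I2 RO, I3→ALU
c5: I1 EX
c6: I1 WR R3
c7: I4→FPADD
c8: I2 EX
c9: I2 WR R0
c10: I3 RO, I4 RO
c11: I3 EX
c12: I3 WR R1
c13: I4 EX
c14: I4 WR R4
c15: I5→FPADD
c16: I5 RO, I6→ALU
c17: I6 RO, I7→FPMUL
c18: I6 EX
c19: I5 EX, I6 WR R3
c20: I5 WR R4
c21: I7 RO, I8→FPADD
c26: I7 EX
c27: I7 WR R1
c28: I8 RO
c31: I8 EX
c32: I8 WR R4

cycle = 31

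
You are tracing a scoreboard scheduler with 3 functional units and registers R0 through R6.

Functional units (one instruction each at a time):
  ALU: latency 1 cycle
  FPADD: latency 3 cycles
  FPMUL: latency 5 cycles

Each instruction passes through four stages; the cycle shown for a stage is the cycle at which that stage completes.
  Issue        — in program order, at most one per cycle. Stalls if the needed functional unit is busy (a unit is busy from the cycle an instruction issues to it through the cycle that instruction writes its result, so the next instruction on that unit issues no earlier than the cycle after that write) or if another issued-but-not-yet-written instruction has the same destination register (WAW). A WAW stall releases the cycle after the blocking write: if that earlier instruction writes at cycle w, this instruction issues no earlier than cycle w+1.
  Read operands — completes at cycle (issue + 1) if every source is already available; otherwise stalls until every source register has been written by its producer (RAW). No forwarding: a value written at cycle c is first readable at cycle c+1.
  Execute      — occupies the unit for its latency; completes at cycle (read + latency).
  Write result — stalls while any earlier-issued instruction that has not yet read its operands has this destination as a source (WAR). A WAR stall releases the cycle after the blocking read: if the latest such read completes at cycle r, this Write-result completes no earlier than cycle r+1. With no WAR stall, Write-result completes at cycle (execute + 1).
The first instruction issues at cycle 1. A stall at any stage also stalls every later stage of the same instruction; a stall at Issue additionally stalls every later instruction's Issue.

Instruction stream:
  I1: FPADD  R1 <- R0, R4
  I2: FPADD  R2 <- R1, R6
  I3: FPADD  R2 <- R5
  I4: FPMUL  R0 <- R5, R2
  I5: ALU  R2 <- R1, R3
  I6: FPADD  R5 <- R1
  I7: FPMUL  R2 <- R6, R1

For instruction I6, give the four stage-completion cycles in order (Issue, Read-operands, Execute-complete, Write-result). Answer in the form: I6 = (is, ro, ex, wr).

1) issue 1, read 2, done 5, write 6
2) issue 7, read 8, done 11, write 12  <struct: FPADD busy until I1 writes@6>
3) issue 13, read 14, done 17, write 18  <struct: FPADD busy until I2 writes@12>
4) issue 14, read 19, done 24, write 25  <RAW R2: wait I3 write@18>
5) issue 19, read 20, done 21, write 22  <WAW R2: wait I3 write@18>
6) issue 20, read 21, done 24, write 25
7) issue 26, read 27, done 32, write 33  <struct: FPMUL busy until I4 writes@25>

I6 = (20, 21, 24, 25)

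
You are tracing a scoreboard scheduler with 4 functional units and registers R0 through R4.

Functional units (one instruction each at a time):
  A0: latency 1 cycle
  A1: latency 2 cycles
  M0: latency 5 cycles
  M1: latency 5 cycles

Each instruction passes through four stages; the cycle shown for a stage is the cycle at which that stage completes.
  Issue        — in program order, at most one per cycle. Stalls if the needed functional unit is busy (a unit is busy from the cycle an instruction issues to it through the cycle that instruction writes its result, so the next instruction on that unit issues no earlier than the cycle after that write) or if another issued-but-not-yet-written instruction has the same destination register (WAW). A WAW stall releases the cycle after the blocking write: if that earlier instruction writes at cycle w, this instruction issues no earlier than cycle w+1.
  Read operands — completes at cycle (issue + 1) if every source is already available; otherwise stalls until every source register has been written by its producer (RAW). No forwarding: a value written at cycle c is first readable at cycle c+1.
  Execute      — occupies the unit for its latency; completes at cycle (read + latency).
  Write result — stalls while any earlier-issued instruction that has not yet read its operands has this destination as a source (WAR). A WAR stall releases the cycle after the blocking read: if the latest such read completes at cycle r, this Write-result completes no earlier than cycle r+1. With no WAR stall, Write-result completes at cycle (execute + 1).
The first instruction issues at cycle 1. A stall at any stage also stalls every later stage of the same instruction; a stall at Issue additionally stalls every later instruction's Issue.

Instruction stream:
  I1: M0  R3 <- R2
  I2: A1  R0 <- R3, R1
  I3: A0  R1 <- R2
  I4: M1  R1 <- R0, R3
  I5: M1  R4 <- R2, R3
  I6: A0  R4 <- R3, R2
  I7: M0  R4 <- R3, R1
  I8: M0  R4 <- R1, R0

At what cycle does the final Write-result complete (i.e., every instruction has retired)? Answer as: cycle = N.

cycle = 47

t=1  I1 dispatched to M0
t=2  I1 operands ready, I2 dispatched to A1
t=3  I3 dispatched to A0
t=4  I3 operands ready
t=5  I3 complete
t=7  I1 complete
t=8  R3←I1
t=9  I2 operands ready
t=10  R1←I3
t=11  I2 complete, I4 dispatched to M1
t=12  R0←I2
t=13  I4 operands ready
t=18  I4 complete
t=19  R1←I4
t=20  I5 dispatched to M1
t=21  I5 operands ready
t=26  I5 complete
t=27  R4←I5
t=28  I6 dispatched to A0
t=29  I6 operands ready
t=30  I6 complete
t=31  R4←I6
t=32  I7 dispatched to M0
t=33  I7 operands ready
t=38  I7 complete
t=39  R4←I7
t=40  I8 dispatched to M0
t=41  I8 operands ready
t=46  I8 complete
t=47  R4←I8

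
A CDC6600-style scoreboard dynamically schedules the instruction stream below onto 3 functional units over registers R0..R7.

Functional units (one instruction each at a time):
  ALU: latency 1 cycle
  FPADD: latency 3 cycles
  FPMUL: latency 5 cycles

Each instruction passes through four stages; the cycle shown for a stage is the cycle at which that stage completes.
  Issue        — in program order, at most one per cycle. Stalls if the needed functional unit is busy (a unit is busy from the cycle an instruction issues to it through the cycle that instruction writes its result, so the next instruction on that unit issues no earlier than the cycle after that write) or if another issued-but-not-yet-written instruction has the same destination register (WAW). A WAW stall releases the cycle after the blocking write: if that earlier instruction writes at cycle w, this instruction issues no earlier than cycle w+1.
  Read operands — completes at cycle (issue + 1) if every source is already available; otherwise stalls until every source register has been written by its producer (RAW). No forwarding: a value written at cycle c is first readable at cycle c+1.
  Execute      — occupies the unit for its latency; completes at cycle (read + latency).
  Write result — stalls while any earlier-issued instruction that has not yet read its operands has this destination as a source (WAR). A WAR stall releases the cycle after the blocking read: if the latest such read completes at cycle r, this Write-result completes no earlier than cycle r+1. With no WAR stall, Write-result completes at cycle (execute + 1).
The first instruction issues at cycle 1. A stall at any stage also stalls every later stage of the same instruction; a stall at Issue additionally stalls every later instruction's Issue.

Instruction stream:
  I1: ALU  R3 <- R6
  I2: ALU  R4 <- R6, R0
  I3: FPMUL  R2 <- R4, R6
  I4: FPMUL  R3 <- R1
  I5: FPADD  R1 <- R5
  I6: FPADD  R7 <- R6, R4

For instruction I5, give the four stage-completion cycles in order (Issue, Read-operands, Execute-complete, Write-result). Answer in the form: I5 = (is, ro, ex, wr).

I5 = (17, 18, 21, 22)

[1] I1 issues→ALU
[2] I1 reads
[3] I1 exec-done
[4] I1 writes R3
[5] I2 issues→ALU
[6] I2 reads, I3 issues→FPMUL
[7] I2 exec-done
[8] I2 writes R4
[9] I3 reads
[14] I3 exec-done
[15] I3 writes R2
[16] I4 issues→FPMUL
[17] I4 reads, I5 issues→FPADD
[18] I5 reads
[21] I5 exec-done
[22] I4 exec-done, I5 writes R1
[23] I4 writes R3, I6 issues→FPADD
[24] I6 reads
[27] I6 exec-done
[28] I6 writes R7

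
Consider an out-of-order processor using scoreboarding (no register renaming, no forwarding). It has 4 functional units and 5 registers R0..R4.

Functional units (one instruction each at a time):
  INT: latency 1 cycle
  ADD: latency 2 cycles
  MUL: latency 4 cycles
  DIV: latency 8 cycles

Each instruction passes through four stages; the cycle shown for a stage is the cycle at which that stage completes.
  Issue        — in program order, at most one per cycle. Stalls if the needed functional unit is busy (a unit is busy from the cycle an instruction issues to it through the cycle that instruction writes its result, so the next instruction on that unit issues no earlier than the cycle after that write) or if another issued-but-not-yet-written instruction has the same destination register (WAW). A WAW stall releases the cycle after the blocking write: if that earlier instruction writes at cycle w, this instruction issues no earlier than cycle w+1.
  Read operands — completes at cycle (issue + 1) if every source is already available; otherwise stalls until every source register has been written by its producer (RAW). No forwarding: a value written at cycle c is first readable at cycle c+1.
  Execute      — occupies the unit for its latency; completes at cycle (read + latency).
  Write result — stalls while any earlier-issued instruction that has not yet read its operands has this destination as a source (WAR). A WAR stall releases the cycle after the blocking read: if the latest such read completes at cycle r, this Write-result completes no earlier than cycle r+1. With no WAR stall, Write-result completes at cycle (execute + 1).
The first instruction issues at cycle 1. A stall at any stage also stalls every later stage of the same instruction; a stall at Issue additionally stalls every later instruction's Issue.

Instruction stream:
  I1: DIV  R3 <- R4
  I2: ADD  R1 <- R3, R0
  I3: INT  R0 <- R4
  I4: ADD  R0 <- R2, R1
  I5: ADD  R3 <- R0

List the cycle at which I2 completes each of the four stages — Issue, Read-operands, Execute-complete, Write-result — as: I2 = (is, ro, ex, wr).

cycle 1: I1 issues→DIV
cycle 2: I1 reads; I2 issues→ADD
cycle 3: I3 issues→INT
cycle 4: I3 reads
cycle 5: I3 exec-done
cycle 10: I1 exec-done
cycle 11: I1 writes R3
cycle 12: I2 reads
cycle 13: I3 writes R0
cycle 14: I2 exec-done
cycle 15: I2 writes R1
cycle 16: I4 issues→ADD
cycle 17: I4 reads
cycle 19: I4 exec-done
cycle 20: I4 writes R0
cycle 21: I5 issues→ADD
cycle 22: I5 reads
cycle 24: I5 exec-done
cycle 25: I5 writes R3

I2 = (2, 12, 14, 15)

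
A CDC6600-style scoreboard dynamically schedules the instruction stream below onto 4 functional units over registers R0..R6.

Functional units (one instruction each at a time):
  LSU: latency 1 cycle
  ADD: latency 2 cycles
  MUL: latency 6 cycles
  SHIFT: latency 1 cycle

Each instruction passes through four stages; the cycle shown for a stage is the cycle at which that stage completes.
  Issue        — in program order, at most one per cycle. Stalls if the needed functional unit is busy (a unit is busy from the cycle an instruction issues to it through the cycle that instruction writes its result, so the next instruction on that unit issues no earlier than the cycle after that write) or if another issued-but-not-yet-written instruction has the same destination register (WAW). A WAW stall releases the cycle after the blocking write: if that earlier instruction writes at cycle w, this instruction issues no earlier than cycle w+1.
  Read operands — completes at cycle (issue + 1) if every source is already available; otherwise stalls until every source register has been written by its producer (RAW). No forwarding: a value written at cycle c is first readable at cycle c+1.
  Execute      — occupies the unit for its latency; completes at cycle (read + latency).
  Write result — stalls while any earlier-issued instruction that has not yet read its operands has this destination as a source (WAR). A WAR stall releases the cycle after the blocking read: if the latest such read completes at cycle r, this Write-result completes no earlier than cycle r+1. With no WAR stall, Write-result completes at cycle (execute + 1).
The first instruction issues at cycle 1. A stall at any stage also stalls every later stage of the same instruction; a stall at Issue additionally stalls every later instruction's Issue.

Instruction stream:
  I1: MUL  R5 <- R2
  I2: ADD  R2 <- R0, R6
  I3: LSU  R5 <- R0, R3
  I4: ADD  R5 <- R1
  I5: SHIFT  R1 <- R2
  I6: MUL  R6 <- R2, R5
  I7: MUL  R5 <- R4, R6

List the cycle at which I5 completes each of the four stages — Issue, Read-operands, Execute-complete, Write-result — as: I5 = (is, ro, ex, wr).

I5 = (15, 16, 17, 18)

[1] issue I1 (MUL)
[2] I1 read-ops | issue I2 (ADD)
[3] I2 read-ops
[5] I2 finished on ADD
[6] I2→R2
[8] I1 finished on MUL
[9] I1→R5
[10] issue I3 (LSU)
[11] I3 read-ops
[12] I3 finished on LSU
[13] I3→R5
[14] issue I4 (ADD)
[15] I4 read-ops | issue I5 (SHIFT)
[16] I5 read-ops | issue I6 (MUL)
[17] I4 finished on ADD | I5 finished on SHIFT
[18] I4→R5 | I5→R1
[19] I6 read-ops
[25] I6 finished on MUL
[26] I6→R6
[27] issue I7 (MUL)
[28] I7 read-ops
[34] I7 finished on MUL
[35] I7→R5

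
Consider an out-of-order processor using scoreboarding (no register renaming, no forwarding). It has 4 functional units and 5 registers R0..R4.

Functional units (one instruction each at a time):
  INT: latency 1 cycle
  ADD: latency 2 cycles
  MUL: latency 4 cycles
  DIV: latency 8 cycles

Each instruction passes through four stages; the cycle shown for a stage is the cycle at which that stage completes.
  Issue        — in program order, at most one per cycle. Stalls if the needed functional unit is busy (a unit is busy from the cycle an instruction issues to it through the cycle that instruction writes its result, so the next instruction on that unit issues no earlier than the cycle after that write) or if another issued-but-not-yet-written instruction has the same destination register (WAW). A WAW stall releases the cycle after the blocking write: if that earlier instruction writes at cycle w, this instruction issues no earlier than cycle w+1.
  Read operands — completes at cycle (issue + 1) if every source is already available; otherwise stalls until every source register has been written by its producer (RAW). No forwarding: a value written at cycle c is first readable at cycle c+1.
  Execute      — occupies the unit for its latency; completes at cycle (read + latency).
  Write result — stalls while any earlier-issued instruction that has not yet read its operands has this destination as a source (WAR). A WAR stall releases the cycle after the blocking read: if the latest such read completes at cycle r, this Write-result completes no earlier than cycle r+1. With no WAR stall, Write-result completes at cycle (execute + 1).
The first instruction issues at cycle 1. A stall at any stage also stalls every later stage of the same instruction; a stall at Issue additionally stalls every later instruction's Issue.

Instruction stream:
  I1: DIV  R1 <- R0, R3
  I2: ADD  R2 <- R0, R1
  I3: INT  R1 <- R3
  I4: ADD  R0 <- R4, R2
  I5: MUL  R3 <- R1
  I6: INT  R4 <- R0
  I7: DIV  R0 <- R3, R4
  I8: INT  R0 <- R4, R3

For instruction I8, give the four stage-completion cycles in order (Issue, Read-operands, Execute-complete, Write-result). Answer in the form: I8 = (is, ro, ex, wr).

I8 = (34, 35, 36, 37)

c1: issue I1 (DIV)
c2: I1 read-ops · issue I2 (ADD)
c10: I1 finished on DIV
c11: I1→R1
c12: I2 read-ops · issue I3 (INT)
c13: I3 read-ops
c14: I2 finished on ADD · I3 finished on INT
c15: I2→R2 · I3→R1
c16: issue I4 (ADD)
c17: I4 read-ops · issue I5 (MUL)
c18: I5 read-ops · issue I6 (INT)
c19: I4 finished on ADD
c20: I4→R0
c21: I6 read-ops · issue I7 (DIV)
c22: I5 finished on MUL · I6 finished on INT
c23: I5→R3 · I6→R4
c24: I7 read-ops
c32: I7 finished on DIV
c33: I7→R0
c34: issue I8 (INT)
c35: I8 read-ops
c36: I8 finished on INT
c37: I8→R0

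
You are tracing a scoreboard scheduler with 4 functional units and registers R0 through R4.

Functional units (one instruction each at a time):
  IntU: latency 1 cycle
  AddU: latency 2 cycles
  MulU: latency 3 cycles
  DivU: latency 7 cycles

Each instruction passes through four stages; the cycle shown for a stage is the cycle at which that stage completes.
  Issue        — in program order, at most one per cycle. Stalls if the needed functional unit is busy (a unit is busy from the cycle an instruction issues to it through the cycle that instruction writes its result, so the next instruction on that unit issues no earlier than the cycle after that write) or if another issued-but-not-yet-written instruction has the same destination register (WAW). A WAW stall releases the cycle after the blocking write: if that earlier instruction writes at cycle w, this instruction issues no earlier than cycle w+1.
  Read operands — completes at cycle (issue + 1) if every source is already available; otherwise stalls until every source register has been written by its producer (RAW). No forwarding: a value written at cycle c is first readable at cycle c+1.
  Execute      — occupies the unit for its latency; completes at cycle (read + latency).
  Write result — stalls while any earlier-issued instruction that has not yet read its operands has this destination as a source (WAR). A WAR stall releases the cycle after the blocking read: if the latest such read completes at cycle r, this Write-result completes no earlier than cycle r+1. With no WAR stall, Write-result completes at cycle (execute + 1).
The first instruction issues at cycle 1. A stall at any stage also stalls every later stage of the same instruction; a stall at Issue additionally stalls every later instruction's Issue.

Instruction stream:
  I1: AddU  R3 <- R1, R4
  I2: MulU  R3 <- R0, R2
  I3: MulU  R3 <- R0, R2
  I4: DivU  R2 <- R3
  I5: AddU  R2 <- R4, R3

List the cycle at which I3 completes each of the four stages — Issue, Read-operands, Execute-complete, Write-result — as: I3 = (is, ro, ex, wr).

cycle 1: I1 dispatched to AddU
cycle 2: I1 operands ready
cycle 4: I1 complete
cycle 5: R3←I1
cycle 6: I2 dispatched to MulU
cycle 7: I2 operands ready
cycle 10: I2 complete
cycle 11: R3←I2
cycle 12: I3 dispatched to MulU
cycle 13: I3 operands ready | I4 dispatched to DivU
cycle 16: I3 complete
cycle 17: R3←I3
cycle 18: I4 operands ready
cycle 25: I4 complete
cycle 26: R2←I4
cycle 27: I5 dispatched to AddU
cycle 28: I5 operands ready
cycle 30: I5 complete
cycle 31: R2←I5

I3 = (12, 13, 16, 17)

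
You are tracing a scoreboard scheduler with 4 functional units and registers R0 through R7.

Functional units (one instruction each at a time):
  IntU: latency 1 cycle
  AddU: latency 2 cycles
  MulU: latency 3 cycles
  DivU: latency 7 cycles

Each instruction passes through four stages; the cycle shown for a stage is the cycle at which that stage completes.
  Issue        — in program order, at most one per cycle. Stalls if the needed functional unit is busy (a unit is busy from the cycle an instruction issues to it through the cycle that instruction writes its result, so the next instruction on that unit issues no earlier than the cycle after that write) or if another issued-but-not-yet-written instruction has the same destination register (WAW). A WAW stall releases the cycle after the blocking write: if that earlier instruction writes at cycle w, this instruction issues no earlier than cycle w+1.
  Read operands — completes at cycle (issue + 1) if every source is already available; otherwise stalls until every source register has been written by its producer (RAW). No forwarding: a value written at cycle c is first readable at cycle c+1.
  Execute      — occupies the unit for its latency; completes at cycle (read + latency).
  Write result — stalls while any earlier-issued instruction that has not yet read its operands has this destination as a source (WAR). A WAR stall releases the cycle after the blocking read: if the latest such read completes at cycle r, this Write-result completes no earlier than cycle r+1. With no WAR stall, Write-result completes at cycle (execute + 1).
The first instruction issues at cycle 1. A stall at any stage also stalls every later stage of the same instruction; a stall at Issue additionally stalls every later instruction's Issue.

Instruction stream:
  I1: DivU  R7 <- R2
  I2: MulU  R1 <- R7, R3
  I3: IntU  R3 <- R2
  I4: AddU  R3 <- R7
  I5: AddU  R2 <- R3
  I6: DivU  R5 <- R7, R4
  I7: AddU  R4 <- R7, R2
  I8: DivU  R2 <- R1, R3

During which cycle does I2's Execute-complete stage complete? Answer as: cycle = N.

cycle = 14

c1: I1→DivU
c2: I1 RO, I2→MulU
c3: I3→IntU
c4: I3 RO
c5: I3 EX
c9: I1 EX
c10: I1 WR R7
c11: I2 RO
c12: I3 WR R3
c13: I4→AddU
c14: I2 EX, I4 RO
c15: I2 WR R1
c16: I4 EX
c17: I4 WR R3
c18: I5→AddU
c19: I5 RO, I6→DivU
c20: I6 RO
c21: I5 EX
c22: I5 WR R2
c23: I7→AddU
c24: I7 RO
c26: I7 EX
c27: I6 EX, I7 WR R4
c28: I6 WR R5
c29: I8→DivU
c30: I8 RO
c37: I8 EX
c38: I8 WR R2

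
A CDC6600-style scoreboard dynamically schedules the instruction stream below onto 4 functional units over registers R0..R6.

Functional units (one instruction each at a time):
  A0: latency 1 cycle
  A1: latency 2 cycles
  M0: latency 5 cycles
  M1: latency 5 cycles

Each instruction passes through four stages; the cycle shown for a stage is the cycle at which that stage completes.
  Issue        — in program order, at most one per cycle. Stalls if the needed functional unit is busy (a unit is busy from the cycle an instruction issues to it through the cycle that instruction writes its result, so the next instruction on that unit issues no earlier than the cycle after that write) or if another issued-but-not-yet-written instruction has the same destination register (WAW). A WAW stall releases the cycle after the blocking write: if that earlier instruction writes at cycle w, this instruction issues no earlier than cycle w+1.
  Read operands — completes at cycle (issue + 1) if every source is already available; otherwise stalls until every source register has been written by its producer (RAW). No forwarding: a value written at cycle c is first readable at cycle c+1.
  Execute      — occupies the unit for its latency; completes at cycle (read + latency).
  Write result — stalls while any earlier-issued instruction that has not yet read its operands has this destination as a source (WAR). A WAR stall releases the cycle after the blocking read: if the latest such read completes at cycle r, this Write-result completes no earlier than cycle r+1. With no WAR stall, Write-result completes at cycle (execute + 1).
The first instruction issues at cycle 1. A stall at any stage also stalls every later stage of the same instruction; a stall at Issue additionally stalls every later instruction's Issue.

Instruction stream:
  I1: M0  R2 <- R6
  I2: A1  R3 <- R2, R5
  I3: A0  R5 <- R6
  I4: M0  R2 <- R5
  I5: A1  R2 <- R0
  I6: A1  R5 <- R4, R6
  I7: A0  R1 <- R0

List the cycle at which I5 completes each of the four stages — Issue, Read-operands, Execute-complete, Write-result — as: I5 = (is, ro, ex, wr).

I5 = (18, 19, 21, 22)

[1] I1 issues→M0
[2] I1 reads, I2 issues→A1
[3] I3 issues→A0
[4] I3 reads
[5] I3 exec-done
[7] I1 exec-done
[8] I1 writes R2
[9] I2 reads, I4 issues→M0
[10] I3 writes R5
[11] I2 exec-done, I4 reads
[12] I2 writes R3
[16] I4 exec-done
[17] I4 writes R2
[18] I5 issues→A1
[19] I5 reads
[21] I5 exec-done
[22] I5 writes R2
[23] I6 issues→A1
[24] I6 reads, I7 issues→A0
[25] I7 reads
[26] I6 exec-done, I7 exec-done
[27] I6 writes R5, I7 writes R1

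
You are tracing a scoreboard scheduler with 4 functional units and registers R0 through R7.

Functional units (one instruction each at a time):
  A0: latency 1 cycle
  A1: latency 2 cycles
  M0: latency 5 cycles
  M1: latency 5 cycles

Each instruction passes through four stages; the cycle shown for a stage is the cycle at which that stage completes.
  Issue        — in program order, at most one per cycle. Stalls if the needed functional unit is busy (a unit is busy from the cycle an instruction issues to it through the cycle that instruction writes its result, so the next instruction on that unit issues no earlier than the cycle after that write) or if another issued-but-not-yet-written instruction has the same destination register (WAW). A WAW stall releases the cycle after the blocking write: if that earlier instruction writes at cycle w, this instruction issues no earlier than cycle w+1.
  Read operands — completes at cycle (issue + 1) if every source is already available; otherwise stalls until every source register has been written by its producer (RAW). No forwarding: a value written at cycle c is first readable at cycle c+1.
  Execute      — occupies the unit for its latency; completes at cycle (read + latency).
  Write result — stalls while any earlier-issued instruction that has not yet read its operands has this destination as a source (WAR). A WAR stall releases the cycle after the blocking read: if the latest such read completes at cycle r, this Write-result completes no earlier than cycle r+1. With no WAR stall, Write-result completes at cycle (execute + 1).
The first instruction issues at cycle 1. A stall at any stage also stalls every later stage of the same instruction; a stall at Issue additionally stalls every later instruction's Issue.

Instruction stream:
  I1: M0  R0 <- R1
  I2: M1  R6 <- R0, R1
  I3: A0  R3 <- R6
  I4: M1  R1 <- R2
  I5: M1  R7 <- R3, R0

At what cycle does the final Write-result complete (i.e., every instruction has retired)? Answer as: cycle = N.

[1] I1 dispatched to M0
[2] I1 operands ready · I2 dispatched to M1
[3] I3 dispatched to A0
[7] I1 complete
[8] R0←I1
[9] I2 operands ready
[14] I2 complete
[15] R6←I2
[16] I3 operands ready · I4 dispatched to M1
[17] I3 complete · I4 operands ready
[18] R3←I3
[22] I4 complete
[23] R1←I4
[24] I5 dispatched to M1
[25] I5 operands ready
[30] I5 complete
[31] R7←I5

cycle = 31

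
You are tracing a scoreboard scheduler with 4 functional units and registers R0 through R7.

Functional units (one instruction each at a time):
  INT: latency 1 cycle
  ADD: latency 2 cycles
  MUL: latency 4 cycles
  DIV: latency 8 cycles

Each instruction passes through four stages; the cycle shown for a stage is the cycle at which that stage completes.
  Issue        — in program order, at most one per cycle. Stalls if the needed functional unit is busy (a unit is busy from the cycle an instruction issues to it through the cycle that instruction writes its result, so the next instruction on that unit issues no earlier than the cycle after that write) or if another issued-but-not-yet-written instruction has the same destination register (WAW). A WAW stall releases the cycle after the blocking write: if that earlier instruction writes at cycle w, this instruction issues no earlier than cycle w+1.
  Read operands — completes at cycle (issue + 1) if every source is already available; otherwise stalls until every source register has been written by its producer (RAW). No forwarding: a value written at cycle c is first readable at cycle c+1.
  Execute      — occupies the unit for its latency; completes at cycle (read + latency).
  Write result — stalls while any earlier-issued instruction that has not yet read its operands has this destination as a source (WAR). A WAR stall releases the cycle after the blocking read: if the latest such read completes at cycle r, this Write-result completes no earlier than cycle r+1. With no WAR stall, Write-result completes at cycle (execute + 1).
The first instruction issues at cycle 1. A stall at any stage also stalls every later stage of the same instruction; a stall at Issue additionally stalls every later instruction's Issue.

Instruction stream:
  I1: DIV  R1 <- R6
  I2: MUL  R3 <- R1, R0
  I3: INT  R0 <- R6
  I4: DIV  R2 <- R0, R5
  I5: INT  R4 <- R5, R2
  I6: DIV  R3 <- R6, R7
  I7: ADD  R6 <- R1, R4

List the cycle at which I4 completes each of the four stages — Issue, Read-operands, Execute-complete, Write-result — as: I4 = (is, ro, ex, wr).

I4 = (12, 14, 22, 23)

1) issue 1, read 2, done 10, write 11
2) issue 2, read 12, done 16, write 17  <RAW R1: wait I1 write@11>
3) issue 3, read 4, done 5, write 13  <WAR R0: wait I2 read@12>
4) issue 12, read 14, done 22, write 23  <struct: DIV busy until I1 writes@11 / RAW R0: wait I3 write@13>
5) issue 14, read 24, done 25, write 26  <struct: INT busy until I3 writes@13 / RAW R2: wait I4 write@23>
6) issue 24, read 25, done 33, write 34  <struct: DIV busy until I4 writes@23>
7) issue 25, read 27, done 29, write 30  <RAW R4: wait I5 write@26>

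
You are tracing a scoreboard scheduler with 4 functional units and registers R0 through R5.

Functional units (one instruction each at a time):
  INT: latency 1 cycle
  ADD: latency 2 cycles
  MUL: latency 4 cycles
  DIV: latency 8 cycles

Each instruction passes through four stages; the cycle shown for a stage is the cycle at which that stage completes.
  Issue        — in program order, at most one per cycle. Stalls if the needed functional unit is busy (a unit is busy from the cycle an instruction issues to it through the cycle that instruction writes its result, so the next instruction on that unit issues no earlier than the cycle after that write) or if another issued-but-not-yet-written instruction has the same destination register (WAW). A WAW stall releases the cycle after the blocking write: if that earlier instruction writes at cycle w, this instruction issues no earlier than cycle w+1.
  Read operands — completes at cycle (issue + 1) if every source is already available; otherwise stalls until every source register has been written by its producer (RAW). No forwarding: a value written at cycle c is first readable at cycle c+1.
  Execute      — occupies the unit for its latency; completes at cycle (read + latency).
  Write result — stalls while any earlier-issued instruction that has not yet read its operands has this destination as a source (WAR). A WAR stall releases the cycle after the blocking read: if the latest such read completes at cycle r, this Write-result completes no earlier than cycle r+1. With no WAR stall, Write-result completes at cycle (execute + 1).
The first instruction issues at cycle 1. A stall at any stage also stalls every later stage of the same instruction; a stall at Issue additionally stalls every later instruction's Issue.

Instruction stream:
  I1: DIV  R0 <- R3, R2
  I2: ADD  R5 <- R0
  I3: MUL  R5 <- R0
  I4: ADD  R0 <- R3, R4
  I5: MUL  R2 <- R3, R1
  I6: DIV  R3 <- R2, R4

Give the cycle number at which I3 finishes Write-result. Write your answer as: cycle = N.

I1  is:1  ro:2  ex:10  wr:11
I2  is:2  ro:12  ex:14  wr:15  — RAW R0: wait I1 write@11
I3  is:16  ro:17  ex:21  wr:22  — WAW R5: wait I2 write@15
I4  is:17  ro:18  ex:20  wr:21
I5  is:23  ro:24  ex:28  wr:29  — struct: MUL busy until I3 writes@22
I6  is:24  ro:30  ex:38  wr:39  — RAW R2: wait I5 write@29

cycle = 22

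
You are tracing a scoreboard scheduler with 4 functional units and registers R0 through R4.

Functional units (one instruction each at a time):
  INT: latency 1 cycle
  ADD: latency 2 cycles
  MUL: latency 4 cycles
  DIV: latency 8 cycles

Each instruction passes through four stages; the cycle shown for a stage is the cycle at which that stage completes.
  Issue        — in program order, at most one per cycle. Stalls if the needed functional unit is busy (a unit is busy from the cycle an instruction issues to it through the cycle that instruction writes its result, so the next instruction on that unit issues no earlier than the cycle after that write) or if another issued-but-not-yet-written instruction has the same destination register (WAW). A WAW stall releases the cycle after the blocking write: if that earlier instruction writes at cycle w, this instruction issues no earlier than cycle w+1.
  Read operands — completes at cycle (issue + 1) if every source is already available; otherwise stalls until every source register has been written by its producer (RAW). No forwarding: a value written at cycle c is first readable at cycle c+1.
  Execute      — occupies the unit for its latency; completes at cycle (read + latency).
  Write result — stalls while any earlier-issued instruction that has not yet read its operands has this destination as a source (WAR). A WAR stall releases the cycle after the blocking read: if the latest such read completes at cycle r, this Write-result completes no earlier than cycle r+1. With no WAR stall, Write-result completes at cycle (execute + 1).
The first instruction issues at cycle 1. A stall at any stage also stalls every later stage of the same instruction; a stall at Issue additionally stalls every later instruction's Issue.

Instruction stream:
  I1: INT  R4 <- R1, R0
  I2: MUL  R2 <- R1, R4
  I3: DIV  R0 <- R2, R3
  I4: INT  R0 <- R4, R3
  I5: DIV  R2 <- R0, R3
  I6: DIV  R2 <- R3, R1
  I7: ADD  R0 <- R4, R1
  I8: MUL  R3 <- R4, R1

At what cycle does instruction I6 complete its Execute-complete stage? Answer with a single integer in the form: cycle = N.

I1: IS=1 RO=2 EX=3 WR=4
I2: IS=2 RO=5 EX=9 WR=10  [RAW R4: wait I1 write@4]
I3: IS=3 RO=11 EX=19 WR=20  [RAW R2: wait I2 write@10]
I4: IS=21 RO=22 EX=23 WR=24  [WAW R0: wait I3 write@20]
I5: IS=22 RO=25 EX=33 WR=34  [RAW R0: wait I4 write@24]
I6: IS=35 RO=36 EX=44 WR=45  [struct: DIV busy until I5 writes@34]
I7: IS=36 RO=37 EX=39 WR=40
I8: IS=37 RO=38 EX=42 WR=43

cycle = 44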